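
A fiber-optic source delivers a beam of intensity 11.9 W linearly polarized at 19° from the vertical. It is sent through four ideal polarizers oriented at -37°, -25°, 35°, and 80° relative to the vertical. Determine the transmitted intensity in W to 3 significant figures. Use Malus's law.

I ≈ 0.445 W

By Malus's law, I₁ = 11.9 W · cos²(56°) = 3.721 W.
I₂ = I₁ · cos²(12°) = 3.721 · 0.9568 = 3.56 W.
I₃ = I₂ · cos²(60°) = 3.56 · 0.25 = 0.8901 W.
I₄ = I₃ · cos²(45°) = 0.8901 · 0.5 = 0.445 W.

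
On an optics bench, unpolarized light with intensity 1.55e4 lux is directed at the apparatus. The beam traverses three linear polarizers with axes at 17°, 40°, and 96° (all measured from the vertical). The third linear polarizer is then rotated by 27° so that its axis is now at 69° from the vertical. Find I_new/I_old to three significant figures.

I_new/I_old ≈ 2.45

Before rotation:
Unpolarized light through the first polarizer → I₁ = ½ I₀, now polarized at 17°.
I₂ = I₁ cos²(40° − 17°) = 0.5 I₀ · cos²(23°) = 0.4237 I₀.
I₃ = I₂ cos²(96° − 40°) = 0.4237 I₀ · cos²(56°) = 0.1325 I₀.
After rotation:
Unpolarized light through the first polarizer → I₁ = ½ I₀, now polarized at 17°.
I₂ = I₁ cos²(40° − 17°) = 0.5 I₀ · cos²(23°) = 0.4237 I₀.
I₃ = I₂ cos²(69° − 40°) = 0.4237 I₀ · cos²(29°) = 0.3241 I₀.
Ratio = 0.3241 / 0.1325 = 2.446.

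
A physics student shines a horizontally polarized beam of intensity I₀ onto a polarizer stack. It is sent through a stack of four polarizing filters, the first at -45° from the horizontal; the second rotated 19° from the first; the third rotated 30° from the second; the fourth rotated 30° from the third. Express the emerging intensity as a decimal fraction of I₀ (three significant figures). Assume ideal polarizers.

≈ 0.251 I₀

By Malus's law, I₁ = I₀ cos²(-45° − 0°) = I₀ cos²(45°) = 0.5 I₀.
I₂ = I₁ cos²(19°) = 0.5 · 0.894 I₀ = 0.447 I₀.
I₃ = I₂ cos²(30°) = 0.447 · 0.75 I₀ = 0.3353 I₀.
I₄ = I₃ cos²(30°) = 0.3353 · 0.75 I₀ = 0.2514 I₀.
Transmitted fraction = 0.2514.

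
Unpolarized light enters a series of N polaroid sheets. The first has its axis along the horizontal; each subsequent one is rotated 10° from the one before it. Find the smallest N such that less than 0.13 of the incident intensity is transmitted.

N = 45

First polarizer halves the unpolarized light: factor 1/2.
Each further stage multiplies by cos²(10°) = 0.9698.
After N polarizers: T = 0.5·0.9698^(N−1). Require T < 0.13 ⇒ N−1 > ln(0.13/0.5)/ln(0.9698) = 44.00, so N−1 ≥ 44 and N = 45.
Check: N=45 gives T = 0.13 < 0.13; N=44 gives T = 0.134.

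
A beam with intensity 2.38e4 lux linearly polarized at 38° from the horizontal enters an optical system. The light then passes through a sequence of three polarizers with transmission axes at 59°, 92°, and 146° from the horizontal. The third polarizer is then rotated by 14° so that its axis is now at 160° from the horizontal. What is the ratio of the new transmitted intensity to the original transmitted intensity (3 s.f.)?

Before rotation:
I₁ = I₀ cos²(59° − 38°) = I₀ cos²(21°) = 0.8716 I₀.
I₂ = I₁ cos²(92° − 59°) = 0.8716 I₀ · cos²(33°) = 0.613 I₀.
I₃ = I₂ cos²(146° − 92°) = 0.613 I₀ · cos²(54°) = 0.2118 I₀.
After rotation:
I₁ = I₀ cos²(59° − 38°) = I₀ cos²(21°) = 0.8716 I₀.
I₂ = I₁ cos²(92° − 59°) = 0.8716 I₀ · cos²(33°) = 0.613 I₀.
I₃ = I₂ cos²(160° − 92°) = 0.613 I₀ · cos²(68°) = 0.08603 I₀.
Ratio = 0.08603 / 0.2118 = 0.4062.

I_new/I_old ≈ 0.406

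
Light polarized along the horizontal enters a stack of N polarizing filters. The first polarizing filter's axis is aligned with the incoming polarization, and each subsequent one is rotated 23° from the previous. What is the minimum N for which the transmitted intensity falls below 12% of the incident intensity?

N = 14

First polarizer is aligned with the polarization: full transmission.
Each further stage multiplies by cos²(23°) = 0.8473.
After N polarizers: T = 0.8473^(N−1). Require T < 0.12 ⇒ N−1 > ln(0.12)/ln(0.8473) = 12.80, so N−1 ≥ 13 and N = 14.
Check: N=14 gives T = 0.1161 < 0.12; N=13 gives T = 0.137.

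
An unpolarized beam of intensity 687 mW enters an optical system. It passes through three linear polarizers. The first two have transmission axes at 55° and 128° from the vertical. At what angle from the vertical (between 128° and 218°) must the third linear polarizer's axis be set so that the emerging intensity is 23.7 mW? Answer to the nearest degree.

Unpolarized light through the first polarizer → I₁ = ½ I₀, now polarized at 55°.
I₂ = I₁ cos²(128° − 55°) = 0.5 I₀ · cos²(73°) = 0.04274 I₀.
Target fraction: 23.7 / 687 mW = 0.0345 of I₀.
Need I₃/I₀ = 0.0345, so cos²(θ − 128°) = 0.0345 / 0.04274 = 0.8071.
θ − 128° = arccos(√0.8071) = 26.0°, giving θ ≈ 128 + 26.0 = 154.0°.

θ ≈ 154°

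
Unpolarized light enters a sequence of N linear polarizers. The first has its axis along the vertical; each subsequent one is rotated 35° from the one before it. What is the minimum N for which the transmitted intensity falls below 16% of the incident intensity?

First polarizer halves the unpolarized light: factor 1/2.
Each further stage multiplies by cos²(35°) = 0.671.
After N polarizers: T = 0.5·0.671^(N−1). Require T < 0.16 ⇒ N−1 > ln(0.16/0.5)/ln(0.671) = 2.86, so N−1 ≥ 3 and N = 4.
Check: N=4 gives T = 0.1511 < 0.16; N=3 gives T = 0.2251.

N = 4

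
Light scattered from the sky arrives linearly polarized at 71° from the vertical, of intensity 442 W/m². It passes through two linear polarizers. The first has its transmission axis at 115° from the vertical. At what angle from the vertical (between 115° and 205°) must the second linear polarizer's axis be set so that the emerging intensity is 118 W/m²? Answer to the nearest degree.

θ ≈ 159°

I₁ = I₀ cos²(115° − 71°) = I₀ cos²(44°) = 0.5174 I₀.
Target fraction: 118 / 442 W/m² = 0.267 of I₀.
Need I₂/I₀ = 0.267, so cos²(θ − 115°) = 0.267 / 0.5174 = 0.5159.
θ − 115° = arccos(√0.5159) = 44.1°, giving θ ≈ 115 + 44.1 = 159.1°.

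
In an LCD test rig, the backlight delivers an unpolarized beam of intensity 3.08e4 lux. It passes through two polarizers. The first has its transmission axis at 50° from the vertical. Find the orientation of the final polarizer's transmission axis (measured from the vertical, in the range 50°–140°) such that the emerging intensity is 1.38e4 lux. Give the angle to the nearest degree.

Unpolarized light through the first polarizer → I₁ = ½ I₀, now polarized at 50°.
Target fraction: 1.38e4 / 3.08e4 lux = 0.4481 of I₀.
Need I₂/I₀ = 0.4481, so cos²(θ − 50°) = 0.4481 / 0.5 = 0.8961.
θ − 50° = arccos(√0.8961) = 18.8°, giving θ ≈ 50 + 18.8 = 68.8°.

θ ≈ 69°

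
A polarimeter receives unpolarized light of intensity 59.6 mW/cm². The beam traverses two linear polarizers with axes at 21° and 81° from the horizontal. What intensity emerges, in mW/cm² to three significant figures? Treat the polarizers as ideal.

Unpolarized light through the first polarizer → I₁ = 59.6 mW/cm²/2 = 29.8 mW/cm², polarized at 21°.
I₂ = I₁ · cos²(60°) = 29.8 · 0.25 = 7.45 mW/cm².

I ≈ 7.45 mW/cm²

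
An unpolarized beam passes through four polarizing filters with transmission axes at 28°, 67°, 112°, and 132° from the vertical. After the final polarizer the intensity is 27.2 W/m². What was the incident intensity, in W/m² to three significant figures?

Unpolarized light through the first polarizer → I₁ = ½ I₀, now polarized at 28°.
I₂ = I₁ cos²(67° − 28°) = 0.5 I₀ · cos²(39°) = 0.302 I₀.
I₃ = I₂ cos²(112° − 67°) = 0.302 I₀ · cos²(45°) = 0.151 I₀.
I₄ = I₃ cos²(132° − 112°) = 0.151 I₀ · cos²(20°) = 0.1333 I₀.
So 27.2 W/m² = 0.1333 I₀, giving I₀ = 27.2/0.1333 = 204 W/m².

I₀ ≈ 204 W/m²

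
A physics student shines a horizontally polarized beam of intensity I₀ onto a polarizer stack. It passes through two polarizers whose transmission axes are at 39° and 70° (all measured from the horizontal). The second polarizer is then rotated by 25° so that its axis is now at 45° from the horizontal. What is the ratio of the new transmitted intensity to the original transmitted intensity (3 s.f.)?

Before rotation:
I₁ = I₀ cos²(39° − 0°) = I₀ cos²(39°) = 0.604 I₀.
I₂ = I₁ cos²(70° − 39°) = 0.604 I₀ · cos²(31°) = 0.4437 I₀.
After rotation:
I₁ = I₀ cos²(39° − 0°) = I₀ cos²(39°) = 0.604 I₀.
I₂ = I₁ cos²(45° − 39°) = 0.604 I₀ · cos²(6°) = 0.5974 I₀.
Ratio = 0.5974 / 0.4437 = 1.346.

I_new/I_old ≈ 1.35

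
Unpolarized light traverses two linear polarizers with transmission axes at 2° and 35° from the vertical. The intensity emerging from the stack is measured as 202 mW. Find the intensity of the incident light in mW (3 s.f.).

I₀ ≈ 574 mW

Unpolarized light through the first polarizer → I₁ = ½ I₀, now polarized at 2°.
I₂ = I₁ cos²(35° − 2°) = 0.5 I₀ · cos²(33°) = 0.3517 I₀.
So 202 mW = 0.3517 I₀, giving I₀ = 202/0.3517 = 574.4 mW.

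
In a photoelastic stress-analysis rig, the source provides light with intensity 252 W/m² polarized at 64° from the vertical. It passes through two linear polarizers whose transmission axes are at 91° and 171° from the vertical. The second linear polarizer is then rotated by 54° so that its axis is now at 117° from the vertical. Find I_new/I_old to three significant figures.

Before rotation:
By Malus's law, I₁ = I₀ cos²(91° − 64°) = I₀ cos²(27°) = 0.7939 I₀.
I₂ = I₁ cos²(171° − 91°) = 0.7939 I₀ · cos²(80°) = 0.02394 I₀.
After rotation:
I₁ = I₀ cos²(91° − 64°) = I₀ cos²(27°) = 0.7939 I₀.
I₂ = I₁ cos²(117° − 91°) = 0.7939 I₀ · cos²(26°) = 0.6413 I₀.
Ratio = 0.6413 / 0.02394 = 26.79.

I_new/I_old ≈ 26.8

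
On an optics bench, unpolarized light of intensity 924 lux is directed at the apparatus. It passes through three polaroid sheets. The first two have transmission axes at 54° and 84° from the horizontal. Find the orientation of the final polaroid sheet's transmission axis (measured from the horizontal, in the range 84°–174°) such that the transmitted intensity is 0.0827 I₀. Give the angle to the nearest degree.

Unpolarized light through the first polarizer → I₁ = ½ I₀, now polarized at 54°.
I₂ = I₁ cos²(84° − 54°) = 0.5 I₀ · cos²(30°) = 0.375 I₀.
Need I₃/I₀ = 0.0827, so cos²(θ − 84°) = 0.0827 / 0.375 = 0.2205.
θ − 84° = arccos(√0.2205) = 62.0°, giving θ ≈ 84 + 62.0 = 146.0°.

θ ≈ 146°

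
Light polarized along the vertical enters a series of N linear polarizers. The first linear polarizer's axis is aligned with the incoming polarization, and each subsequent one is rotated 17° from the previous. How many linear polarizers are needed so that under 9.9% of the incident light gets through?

N = 27

First polarizer is aligned with the polarization: full transmission.
Each further stage multiplies by cos²(17°) = 0.9145.
After N polarizers: T = 0.9145^(N−1). Require T < 0.099 ⇒ N−1 > ln(0.099)/ln(0.9145) = 25.88, so N−1 ≥ 26 and N = 27.
Check: N=27 gives T = 0.09795 < 0.099; N=26 gives T = 0.1071.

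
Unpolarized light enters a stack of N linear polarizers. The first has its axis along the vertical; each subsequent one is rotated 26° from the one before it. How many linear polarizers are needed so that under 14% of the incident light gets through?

N = 7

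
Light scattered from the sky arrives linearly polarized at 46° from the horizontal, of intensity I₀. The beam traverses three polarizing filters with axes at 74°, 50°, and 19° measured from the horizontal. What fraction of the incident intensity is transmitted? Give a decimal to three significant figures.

≈ 0.478 I₀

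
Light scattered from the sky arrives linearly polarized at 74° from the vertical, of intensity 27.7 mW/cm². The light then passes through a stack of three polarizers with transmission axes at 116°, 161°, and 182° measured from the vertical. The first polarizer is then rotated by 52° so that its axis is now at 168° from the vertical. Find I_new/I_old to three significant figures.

I_new/I_old ≈ 0.0174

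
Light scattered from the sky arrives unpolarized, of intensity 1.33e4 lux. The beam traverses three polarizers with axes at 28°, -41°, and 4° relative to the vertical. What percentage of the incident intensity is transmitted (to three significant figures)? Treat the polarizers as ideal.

≈ 3.21%

Unpolarized light through the first polarizer → I₁ = 1.33e4 lux/2 = 6650 lux, polarized at 28°.
I₂ = I₁ · cos²(69°) = 6650 · 0.1284 = 854 lux.
I₃ = I₂ · cos²(45°) = 854 · 0.5 = 427 lux.
That is 3.211% of the incident intensity.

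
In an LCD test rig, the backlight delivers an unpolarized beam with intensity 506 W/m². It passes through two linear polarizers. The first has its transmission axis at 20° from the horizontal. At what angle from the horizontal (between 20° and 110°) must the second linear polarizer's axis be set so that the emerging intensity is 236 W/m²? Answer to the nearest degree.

Unpolarized light through the first polarizer → I₁ = ½ I₀, now polarized at 20°.
Target fraction: 236 / 506 W/m² = 0.4664 of I₀.
Need I₂/I₀ = 0.4664, so cos²(θ − 20°) = 0.4664 / 0.5 = 0.9328.
θ − 20° = arccos(√0.9328) = 15.0°, giving θ ≈ 20 + 15.0 = 35.0°.

θ ≈ 35°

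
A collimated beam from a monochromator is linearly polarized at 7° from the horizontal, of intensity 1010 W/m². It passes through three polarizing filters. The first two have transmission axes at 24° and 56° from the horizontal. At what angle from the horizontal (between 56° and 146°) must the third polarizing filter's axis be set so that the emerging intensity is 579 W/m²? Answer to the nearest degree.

θ ≈ 77°

I₁ = I₀ cos²(24° − 7°) = I₀ cos²(17°) = 0.9145 I₀.
I₂ = I₁ cos²(56° − 24°) = 0.9145 I₀ · cos²(32°) = 0.6577 I₀.
Target fraction: 579 / 1010 W/m² = 0.5733 of I₀.
Need I₃/I₀ = 0.5733, so cos²(θ − 56°) = 0.5733 / 0.6577 = 0.8716.
θ − 56° = arccos(√0.8716) = 21.0°, giving θ ≈ 56 + 21.0 = 77.0°.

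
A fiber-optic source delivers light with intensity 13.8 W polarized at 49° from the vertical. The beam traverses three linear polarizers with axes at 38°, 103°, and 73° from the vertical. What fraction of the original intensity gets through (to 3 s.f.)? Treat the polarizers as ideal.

I/I₀ ≈ 0.129

I₁ = 13.8 W · cos²(11°) = 13.3 W.
I₂ = I₁ · cos²(65°) = 13.3 · 0.1786 = 2.375 W.
I₃ = I₂ · cos²(30°) = 2.375 · 0.75 = 1.781 W.
Transmitted fraction = 0.1291.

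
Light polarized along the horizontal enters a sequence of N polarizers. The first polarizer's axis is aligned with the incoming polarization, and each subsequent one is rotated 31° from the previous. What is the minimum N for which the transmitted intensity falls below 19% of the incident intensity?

First polarizer is aligned with the polarization: full transmission.
Each further stage multiplies by cos²(31°) = 0.7347.
After N polarizers: T = 0.7347^(N−1). Require T < 0.19 ⇒ N−1 > ln(0.19)/ln(0.7347) = 5.39, so N−1 ≥ 6 and N = 7.
Check: N=7 gives T = 0.1573 < 0.19; N=6 gives T = 0.2141.

N = 7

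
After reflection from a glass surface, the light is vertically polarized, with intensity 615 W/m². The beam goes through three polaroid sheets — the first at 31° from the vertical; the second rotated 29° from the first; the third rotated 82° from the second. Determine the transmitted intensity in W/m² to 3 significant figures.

I ≈ 6.70 W/m²

I₁ = 615 W/m² · cos²(31°) = 451.9 W/m².
I₂ = I₁ · cos²(29°) = 451.9 · 0.765 = 345.7 W/m².
I₃ = I₂ · cos²(82°) = 345.7 · 0.01937 = 6.695 W/m².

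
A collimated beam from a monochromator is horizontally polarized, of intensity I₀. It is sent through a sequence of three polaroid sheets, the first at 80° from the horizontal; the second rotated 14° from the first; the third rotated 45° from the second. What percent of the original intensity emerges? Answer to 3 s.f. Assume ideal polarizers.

I₁ = I₀ cos²(80° − 0°) = I₀ cos²(80°) = 0.03015 I₀.
I₂ = I₁ cos²(14°) = 0.03015 · 0.9415 I₀ = 0.02839 I₀.
I₃ = I₂ cos²(45°) = 0.02839 · 0.5 I₀ = 0.01419 I₀.
That is 1.419% of the incident intensity.

≈ 1.42%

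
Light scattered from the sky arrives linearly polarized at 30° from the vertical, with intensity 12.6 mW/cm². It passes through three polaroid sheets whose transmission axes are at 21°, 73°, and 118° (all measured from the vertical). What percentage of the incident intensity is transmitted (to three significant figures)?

≈ 18.5%

By Malus's law, I₁ = 12.6 mW/cm² · cos²(9°) = 12.29 mW/cm².
I₂ = I₁ · cos²(52°) = 12.29 · 0.379 = 4.659 mW/cm².
I₃ = I₂ · cos²(45°) = 4.659 · 0.5 = 2.33 mW/cm².
That is 18.49% of the incident intensity.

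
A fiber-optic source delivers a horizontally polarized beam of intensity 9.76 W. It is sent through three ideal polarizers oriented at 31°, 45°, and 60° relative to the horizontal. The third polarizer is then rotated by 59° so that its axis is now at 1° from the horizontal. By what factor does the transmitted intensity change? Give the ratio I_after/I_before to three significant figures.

I_new/I_old ≈ 0.555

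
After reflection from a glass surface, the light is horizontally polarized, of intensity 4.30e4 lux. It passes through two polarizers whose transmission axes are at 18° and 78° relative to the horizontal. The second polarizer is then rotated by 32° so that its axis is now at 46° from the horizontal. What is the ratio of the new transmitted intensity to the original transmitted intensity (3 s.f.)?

I_new/I_old ≈ 3.12

Before rotation:
I₁ = I₀ cos²(18° − 0°) = I₀ cos²(18°) = 0.9045 I₀.
I₂ = I₁ cos²(78° − 18°) = 0.9045 I₀ · cos²(60°) = 0.2261 I₀.
After rotation:
I₁ = I₀ cos²(18° − 0°) = I₀ cos²(18°) = 0.9045 I₀.
I₂ = I₁ cos²(46° − 18°) = 0.9045 I₀ · cos²(28°) = 0.7052 I₀.
Ratio = 0.7052 / 0.2261 = 3.118.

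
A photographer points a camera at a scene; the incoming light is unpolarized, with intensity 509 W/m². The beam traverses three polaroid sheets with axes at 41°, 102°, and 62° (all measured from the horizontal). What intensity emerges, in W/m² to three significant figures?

I ≈ 35.1 W/m²

Unpolarized light through the first polarizer → I₁ = 509 W/m²/2 = 254.5 W/m², polarized at 41°.
I₂ = I₁ · cos²(61°) = 254.5 · 0.235 = 59.82 W/m².
I₃ = I₂ · cos²(40°) = 59.82 · 0.5868 = 35.1 W/m².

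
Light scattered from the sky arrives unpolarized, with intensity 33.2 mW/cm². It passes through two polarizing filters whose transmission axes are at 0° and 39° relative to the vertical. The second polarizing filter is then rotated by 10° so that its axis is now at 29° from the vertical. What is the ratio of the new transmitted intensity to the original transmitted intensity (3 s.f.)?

Before rotation:
Unpolarized light through the first polarizer → I₁ = ½ I₀, now polarized at 0°.
I₂ = I₁ cos²(39° − 0°) = 0.5 I₀ · cos²(39°) = 0.302 I₀.
After rotation:
Unpolarized light through the first polarizer → I₁ = ½ I₀, now polarized at 0°.
I₂ = I₁ cos²(29° − 0°) = 0.5 I₀ · cos²(29°) = 0.3825 I₀.
Ratio = 0.3825 / 0.302 = 1.267.

I_new/I_old ≈ 1.27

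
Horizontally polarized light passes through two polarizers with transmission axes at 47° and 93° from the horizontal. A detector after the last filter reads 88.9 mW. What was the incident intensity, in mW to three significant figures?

I₀ ≈ 396 mW

I₁ = I₀ cos²(47° − 0°) = I₀ cos²(47°) = 0.4651 I₀.
I₂ = I₁ cos²(93° − 47°) = 0.4651 I₀ · cos²(46°) = 0.2244 I₀.
So 88.9 mW = 0.2244 I₀, giving I₀ = 88.9/0.2244 = 396.1 mW.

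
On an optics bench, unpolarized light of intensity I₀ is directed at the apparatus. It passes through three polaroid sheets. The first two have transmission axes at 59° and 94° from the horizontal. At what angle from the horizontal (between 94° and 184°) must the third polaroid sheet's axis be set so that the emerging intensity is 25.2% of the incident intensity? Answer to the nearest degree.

θ ≈ 124°

Unpolarized light through the first polarizer → I₁ = ½ I₀, now polarized at 59°.
I₂ = I₁ cos²(94° − 59°) = 0.5 I₀ · cos²(35°) = 0.3355 I₀.
Need I₃/I₀ = 0.252, so cos²(θ − 94°) = 0.252 / 0.3355 = 0.7511.
θ − 94° = arccos(√0.7511) = 29.9°, giving θ ≈ 94 + 29.9 = 123.9°.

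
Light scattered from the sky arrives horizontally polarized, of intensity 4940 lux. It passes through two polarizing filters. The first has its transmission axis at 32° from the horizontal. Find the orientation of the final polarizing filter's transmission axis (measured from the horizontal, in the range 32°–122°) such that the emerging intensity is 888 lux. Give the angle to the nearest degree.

I₁ = I₀ cos²(32° − 0°) = I₀ cos²(32°) = 0.7192 I₀.
Target fraction: 888 / 4940 lux = 0.1798 of I₀.
Need I₂/I₀ = 0.1798, so cos²(θ − 32°) = 0.1798 / 0.7192 = 0.2499.
θ − 32° = arccos(√0.2499) = 60.0°, giving θ ≈ 32 + 60.0 = 92.0°.

θ ≈ 92°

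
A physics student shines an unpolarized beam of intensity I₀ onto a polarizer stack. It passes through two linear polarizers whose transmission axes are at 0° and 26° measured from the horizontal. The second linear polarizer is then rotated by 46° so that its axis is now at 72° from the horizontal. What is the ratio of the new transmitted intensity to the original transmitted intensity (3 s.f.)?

Before rotation:
Unpolarized light through the first polarizer → I₁ = ½ I₀, now polarized at 0°.
I₂ = I₁ cos²(26° − 0°) = 0.5 I₀ · cos²(26°) = 0.4039 I₀.
After rotation:
Unpolarized light through the first polarizer → I₁ = ½ I₀, now polarized at 0°.
I₂ = I₁ cos²(72° − 0°) = 0.5 I₀ · cos²(72°) = 0.04775 I₀.
Ratio = 0.04775 / 0.4039 = 0.1182.

I_new/I_old ≈ 0.118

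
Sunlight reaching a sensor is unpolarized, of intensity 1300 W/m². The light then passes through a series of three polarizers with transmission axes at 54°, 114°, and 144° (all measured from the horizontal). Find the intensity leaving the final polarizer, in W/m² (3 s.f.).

Unpolarized light through the first polarizer → I₁ = 1300 W/m²/2 = 650 W/m², polarized at 54°.
I₂ = I₁ · cos²(60°) = 650 · 0.25 = 162.5 W/m².
I₃ = I₂ · cos²(30°) = 162.5 · 0.75 = 121.9 W/m².

I ≈ 122 W/m²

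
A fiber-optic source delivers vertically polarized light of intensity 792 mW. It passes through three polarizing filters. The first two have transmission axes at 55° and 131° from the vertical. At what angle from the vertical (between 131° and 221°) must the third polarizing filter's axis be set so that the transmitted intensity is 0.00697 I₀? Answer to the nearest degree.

θ ≈ 184°

I₁ = I₀ cos²(55° − 0°) = I₀ cos²(55°) = 0.329 I₀.
I₂ = I₁ cos²(131° − 55°) = 0.329 I₀ · cos²(76°) = 0.01925 I₀.
Need I₃/I₀ = 0.00697, so cos²(θ − 131°) = 0.00697 / 0.01925 = 0.362.
θ − 131° = arccos(√0.362) = 53.0°, giving θ ≈ 131 + 53.0 = 184.0°.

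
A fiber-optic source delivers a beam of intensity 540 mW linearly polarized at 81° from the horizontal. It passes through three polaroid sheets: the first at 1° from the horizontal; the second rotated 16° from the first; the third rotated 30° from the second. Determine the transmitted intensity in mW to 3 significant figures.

I ≈ 11.3 mW

By Malus's law, I₁ = 540 mW · cos²(80°) = 16.28 mW.
I₂ = I₁ · cos²(16°) = 16.28 · 0.924 = 15.05 mW.
I₃ = I₂ · cos²(30°) = 15.05 · 0.75 = 11.28 mW.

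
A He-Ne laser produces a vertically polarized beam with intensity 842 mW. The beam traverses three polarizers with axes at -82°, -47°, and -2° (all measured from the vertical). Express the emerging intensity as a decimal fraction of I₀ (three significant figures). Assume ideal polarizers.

By Malus's law, I₁ = 842 mW · cos²(82°) = 16.31 mW.
I₂ = I₁ · cos²(35°) = 16.31 · 0.671 = 10.94 mW.
I₃ = I₂ · cos²(45°) = 10.94 · 0.5 = 5.472 mW.
Transmitted fraction = 0.006498.

I/I₀ ≈ 0.00650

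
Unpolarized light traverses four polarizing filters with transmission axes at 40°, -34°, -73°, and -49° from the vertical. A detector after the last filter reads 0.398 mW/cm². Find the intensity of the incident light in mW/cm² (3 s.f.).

I₀ ≈ 20.8 mW/cm²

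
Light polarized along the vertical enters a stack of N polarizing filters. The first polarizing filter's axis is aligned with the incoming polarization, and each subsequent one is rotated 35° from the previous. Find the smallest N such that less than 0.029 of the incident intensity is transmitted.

First polarizer is aligned with the polarization: full transmission.
Each further stage multiplies by cos²(35°) = 0.671.
After N polarizers: T = 0.671^(N−1). Require T < 0.029 ⇒ N−1 > ln(0.029)/ln(0.671) = 8.87, so N−1 ≥ 9 and N = 10.
Check: N=10 gives T = 0.02758 < 0.029; N=9 gives T = 0.0411.

N = 10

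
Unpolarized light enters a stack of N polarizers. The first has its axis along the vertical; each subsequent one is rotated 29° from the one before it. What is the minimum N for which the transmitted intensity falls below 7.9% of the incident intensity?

N = 8

First polarizer halves the unpolarized light: factor 1/2.
Each further stage multiplies by cos²(29°) = 0.765.
After N polarizers: T = 0.5·0.765^(N−1). Require T < 0.079 ⇒ N−1 > ln(0.079/0.5)/ln(0.765) = 6.89, so N−1 ≥ 7 and N = 8.
Check: N=8 gives T = 0.07664 < 0.079; N=7 gives T = 0.1002.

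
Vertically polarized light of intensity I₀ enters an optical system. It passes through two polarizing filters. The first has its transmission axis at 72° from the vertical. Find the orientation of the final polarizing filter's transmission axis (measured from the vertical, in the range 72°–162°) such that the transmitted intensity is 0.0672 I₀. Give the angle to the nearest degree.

I₁ = I₀ cos²(72° − 0°) = I₀ cos²(72°) = 0.09549 I₀.
Need I₂/I₀ = 0.0672, so cos²(θ − 72°) = 0.0672 / 0.09549 = 0.7037.
θ − 72° = arccos(√0.7037) = 33.0°, giving θ ≈ 72 + 33.0 = 105.0°.

θ ≈ 105°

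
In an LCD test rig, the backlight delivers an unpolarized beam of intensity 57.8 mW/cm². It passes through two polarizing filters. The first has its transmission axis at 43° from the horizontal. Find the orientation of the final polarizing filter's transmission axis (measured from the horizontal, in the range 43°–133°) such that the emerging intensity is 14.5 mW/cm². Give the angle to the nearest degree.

θ ≈ 88°

Unpolarized light through the first polarizer → I₁ = ½ I₀, now polarized at 43°.
Target fraction: 14.5 / 57.8 mW/cm² = 0.2509 of I₀.
Need I₂/I₀ = 0.2509, so cos²(θ − 43°) = 0.2509 / 0.5 = 0.5017.
θ − 43° = arccos(√0.5017) = 44.9°, giving θ ≈ 43 + 44.9 = 87.9°.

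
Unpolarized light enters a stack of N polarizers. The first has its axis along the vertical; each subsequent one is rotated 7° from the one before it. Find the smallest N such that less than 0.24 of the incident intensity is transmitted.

N = 51

First polarizer halves the unpolarized light: factor 1/2.
Each further stage multiplies by cos²(7°) = 0.9851.
After N polarizers: T = 0.5·0.9851^(N−1). Require T < 0.24 ⇒ N−1 > ln(0.24/0.5)/ln(0.9851) = 49.05, so N−1 ≥ 50 and N = 51.
Check: N=51 gives T = 0.2366 < 0.24; N=50 gives T = 0.2402.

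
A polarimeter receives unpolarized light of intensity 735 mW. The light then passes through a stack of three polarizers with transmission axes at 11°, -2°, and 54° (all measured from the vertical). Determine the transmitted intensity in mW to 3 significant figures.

Unpolarized light through the first polarizer → I₁ = 735 mW/2 = 367.5 mW, polarized at 11°.
I₂ = I₁ · cos²(13°) = 367.5 · 0.9494 = 348.9 mW.
I₃ = I₂ · cos²(56°) = 348.9 · 0.3127 = 109.1 mW.

I ≈ 109 mW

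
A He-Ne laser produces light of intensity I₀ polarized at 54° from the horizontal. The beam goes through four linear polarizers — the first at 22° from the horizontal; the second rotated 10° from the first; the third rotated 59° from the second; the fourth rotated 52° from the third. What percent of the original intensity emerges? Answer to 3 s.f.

I₁ = I₀ cos²(22° − 54°) = I₀ cos²(32°) = 0.7192 I₀.
I₂ = I₁ cos²(10°) = 0.7192 · 0.9698 I₀ = 0.6975 I₀.
I₃ = I₂ cos²(59°) = 0.6975 · 0.2653 I₀ = 0.185 I₀.
I₄ = I₃ cos²(52°) = 0.185 · 0.379 I₀ = 0.07013 I₀.
That is 7.013% of the incident intensity.

≈ 7.01%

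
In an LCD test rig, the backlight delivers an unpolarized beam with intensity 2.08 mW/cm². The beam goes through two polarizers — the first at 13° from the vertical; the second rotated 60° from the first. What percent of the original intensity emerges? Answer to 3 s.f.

Unpolarized light through the first polarizer → I₁ = 2.08 mW/cm²/2 = 1.04 mW/cm², polarized at 13°.
I₂ = I₁ · cos²(60°) = 1.04 · 0.25 = 0.26 mW/cm².
That is 12.5% of the incident intensity.

≈ 12.5%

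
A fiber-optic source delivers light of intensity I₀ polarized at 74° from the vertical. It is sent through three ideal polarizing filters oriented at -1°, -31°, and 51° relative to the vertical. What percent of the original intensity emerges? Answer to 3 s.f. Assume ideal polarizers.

I₁ = I₀ cos²(-1° − 74°) = I₀ cos²(75°) = 0.06699 I₀.
I₂ = I₁ cos²(-31° + 1°) = 0.06699 I₀ · cos²(30°) = 0.05024 I₀.
I₃ = I₂ cos²(51° + 31°) = 0.05024 I₀ · cos²(82°) = 0.0009731 I₀.
That is 0.09731% of the incident intensity.

≈ 0.0973%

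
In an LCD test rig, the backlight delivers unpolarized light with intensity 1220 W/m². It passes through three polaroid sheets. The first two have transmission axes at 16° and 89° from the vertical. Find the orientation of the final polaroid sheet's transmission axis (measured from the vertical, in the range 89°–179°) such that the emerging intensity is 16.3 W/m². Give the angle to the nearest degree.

Unpolarized light through the first polarizer → I₁ = ½ I₀, now polarized at 16°.
I₂ = I₁ cos²(89° − 16°) = 0.5 I₀ · cos²(73°) = 0.04274 I₀.
Target fraction: 16.3 / 1220 W/m² = 0.01336 of I₀.
Need I₃/I₀ = 0.01336, so cos²(θ − 89°) = 0.01336 / 0.04274 = 0.3126.
θ − 89° = arccos(√0.3126) = 56.0°, giving θ ≈ 89 + 56.0 = 145.0°.

θ ≈ 145°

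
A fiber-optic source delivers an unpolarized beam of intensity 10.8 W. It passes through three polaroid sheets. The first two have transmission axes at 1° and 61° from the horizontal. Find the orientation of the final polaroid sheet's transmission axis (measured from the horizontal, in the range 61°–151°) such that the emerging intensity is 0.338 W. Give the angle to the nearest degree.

θ ≈ 121°

Unpolarized light through the first polarizer → I₁ = ½ I₀, now polarized at 1°.
I₂ = I₁ cos²(61° − 1°) = 0.5 I₀ · cos²(60°) = 0.125 I₀.
Target fraction: 0.338 / 10.8 W = 0.0313 of I₀.
Need I₃/I₀ = 0.0313, so cos²(θ − 61°) = 0.0313 / 0.125 = 0.2504.
θ − 61° = arccos(√0.2504) = 60.0°, giving θ ≈ 61 + 60.0 = 121.0°.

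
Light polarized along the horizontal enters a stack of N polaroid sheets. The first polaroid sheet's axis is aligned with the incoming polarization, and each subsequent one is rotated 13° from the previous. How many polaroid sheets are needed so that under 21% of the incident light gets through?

N = 32

First polarizer is aligned with the polarization: full transmission.
Each further stage multiplies by cos²(13°) = 0.9494.
After N polarizers: T = 0.9494^(N−1). Require T < 0.21 ⇒ N−1 > ln(0.21)/ln(0.9494) = 30.05, so N−1 ≥ 31 and N = 32.
Check: N=32 gives T = 0.1999 < 0.21; N=31 gives T = 0.2106.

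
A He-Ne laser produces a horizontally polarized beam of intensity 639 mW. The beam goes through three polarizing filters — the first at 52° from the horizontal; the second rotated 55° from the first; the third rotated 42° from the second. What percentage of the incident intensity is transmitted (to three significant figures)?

≈ 6.89%

I₁ = 639 mW · cos²(52°) = 242.2 mW.
I₂ = I₁ · cos²(55°) = 242.2 · 0.329 = 79.68 mW.
I₃ = I₂ · cos²(42°) = 79.68 · 0.5523 = 44.01 mW.
That is 6.887% of the incident intensity.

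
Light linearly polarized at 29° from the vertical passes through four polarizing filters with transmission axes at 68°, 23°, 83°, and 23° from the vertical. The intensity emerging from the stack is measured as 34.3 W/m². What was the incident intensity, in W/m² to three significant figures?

I₀ ≈ 1820 W/m²

By Malus's law, I₁ = I₀ cos²(68° − 29°) = I₀ cos²(39°) = 0.604 I₀.
I₂ = I₁ cos²(23° − 68°) = 0.604 I₀ · cos²(45°) = 0.302 I₀.
I₃ = I₂ cos²(83° − 23°) = 0.302 I₀ · cos²(60°) = 0.07549 I₀.
I₄ = I₃ cos²(23° − 83°) = 0.07549 I₀ · cos²(60°) = 0.01887 I₀.
So 34.3 W/m² = 0.01887 I₀, giving I₀ = 34.3/0.01887 = 1817 W/m².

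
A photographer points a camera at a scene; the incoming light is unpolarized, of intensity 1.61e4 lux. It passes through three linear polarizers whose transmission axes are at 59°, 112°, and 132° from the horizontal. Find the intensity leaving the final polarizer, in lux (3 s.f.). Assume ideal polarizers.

I ≈ 2570 lux

Unpolarized light through the first polarizer → I₁ = 1.61e4 lux/2 = 8050 lux, polarized at 59°.
I₂ = I₁ · cos²(53°) = 8050 · 0.3622 = 2916 lux.
I₃ = I₂ · cos²(20°) = 2916 · 0.883 = 2575 lux.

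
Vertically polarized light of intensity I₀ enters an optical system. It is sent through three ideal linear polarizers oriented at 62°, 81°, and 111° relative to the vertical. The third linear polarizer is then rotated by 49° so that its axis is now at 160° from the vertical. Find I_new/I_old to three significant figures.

Before rotation:
By Malus's law, I₁ = I₀ cos²(62° − 0°) = I₀ cos²(62°) = 0.2204 I₀.
I₂ = I₁ cos²(81° − 62°) = 0.2204 I₀ · cos²(19°) = 0.197 I₀.
I₃ = I₂ cos²(111° − 81°) = 0.197 I₀ · cos²(30°) = 0.1478 I₀.
After rotation:
I₁ = I₀ cos²(62° − 0°) = I₀ cos²(62°) = 0.2204 I₀.
I₂ = I₁ cos²(81° − 62°) = 0.2204 I₀ · cos²(19°) = 0.197 I₀.
I₃ = I₂ cos²(160° − 81°) = 0.197 I₀ · cos²(79°) = 0.007174 I₀.
Ratio = 0.007174 / 0.1478 = 0.04854.

I_new/I_old ≈ 0.0485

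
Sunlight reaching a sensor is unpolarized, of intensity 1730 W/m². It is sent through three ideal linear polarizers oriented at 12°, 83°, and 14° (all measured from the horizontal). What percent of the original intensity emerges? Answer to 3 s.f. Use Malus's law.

Unpolarized light through the first polarizer → I₁ = 1730 W/m²/2 = 865 W/m², polarized at 12°.
I₂ = I₁ · cos²(71°) = 865 · 0.106 = 91.69 W/m².
I₃ = I₂ · cos²(69°) = 91.69 · 0.1284 = 11.77 W/m².
That is 0.6806% of the incident intensity.

≈ 0.681%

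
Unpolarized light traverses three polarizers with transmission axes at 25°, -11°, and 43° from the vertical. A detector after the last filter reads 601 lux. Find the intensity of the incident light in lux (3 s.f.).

I₀ ≈ 5320 lux

Unpolarized light through the first polarizer → I₁ = ½ I₀, now polarized at 25°.
I₂ = I₁ cos²(-11° − 25°) = 0.5 I₀ · cos²(36°) = 0.3273 I₀.
I₃ = I₂ cos²(43° + 11°) = 0.3273 I₀ · cos²(54°) = 0.1131 I₀.
So 601 lux = 0.1131 I₀, giving I₀ = 601/0.1131 = 5316 lux.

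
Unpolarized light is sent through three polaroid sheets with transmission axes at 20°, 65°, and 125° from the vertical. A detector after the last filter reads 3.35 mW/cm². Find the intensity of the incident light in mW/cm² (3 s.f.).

I₀ ≈ 53.6 mW/cm²

Unpolarized light through the first polarizer → I₁ = ½ I₀, now polarized at 20°.
I₂ = I₁ cos²(65° − 20°) = 0.5 I₀ · cos²(45°) = 0.25 I₀.
I₃ = I₂ cos²(125° − 65°) = 0.25 I₀ · cos²(60°) = 0.0625 I₀.
So 3.35 mW/cm² = 0.0625 I₀, giving I₀ = 3.35/0.0625 = 53.6 mW/cm².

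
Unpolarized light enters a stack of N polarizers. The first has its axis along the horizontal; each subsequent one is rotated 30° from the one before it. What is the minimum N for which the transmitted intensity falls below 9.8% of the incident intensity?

N = 7

First polarizer halves the unpolarized light: factor 1/2.
Each further stage multiplies by cos²(30°) = 0.75.
After N polarizers: T = 0.5·0.75^(N−1). Require T < 0.098 ⇒ N−1 > ln(0.098/0.5)/ln(0.75) = 5.66, so N−1 ≥ 6 and N = 7.
Check: N=7 gives T = 0.08899 < 0.098; N=6 gives T = 0.1187.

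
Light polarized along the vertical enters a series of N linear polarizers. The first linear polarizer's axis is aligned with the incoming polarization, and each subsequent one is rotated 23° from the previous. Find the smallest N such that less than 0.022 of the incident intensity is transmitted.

N = 25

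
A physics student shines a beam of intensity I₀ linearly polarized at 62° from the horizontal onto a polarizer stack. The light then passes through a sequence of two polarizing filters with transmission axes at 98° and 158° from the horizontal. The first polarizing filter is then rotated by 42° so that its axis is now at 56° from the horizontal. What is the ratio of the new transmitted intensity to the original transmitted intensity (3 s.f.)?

Before rotation:
I₁ = I₀ cos²(98° − 62°) = I₀ cos²(36°) = 0.6545 I₀.
I₂ = I₁ cos²(158° − 98°) = 0.6545 I₀ · cos²(60°) = 0.1636 I₀.
After rotation:
I₁ = I₀ cos²(56° − 62°) = I₀ cos²(6°) = 0.9891 I₀.
Angle between axes 1 and 2: 78°. I₂ = 0.9891 I₀ · cos²(78°) = 0.04275 I₀.
Ratio = 0.04275 / 0.1636 = 0.2613.

I_new/I_old ≈ 0.261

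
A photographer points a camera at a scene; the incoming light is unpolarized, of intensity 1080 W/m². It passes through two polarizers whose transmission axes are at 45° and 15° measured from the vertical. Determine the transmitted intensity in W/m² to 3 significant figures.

I ≈ 405 W/m²

Unpolarized light through the first polarizer → I₁ = 1080 W/m²/2 = 540 W/m², polarized at 45°.
I₂ = I₁ · cos²(30°) = 540 · 0.75 = 405 W/m².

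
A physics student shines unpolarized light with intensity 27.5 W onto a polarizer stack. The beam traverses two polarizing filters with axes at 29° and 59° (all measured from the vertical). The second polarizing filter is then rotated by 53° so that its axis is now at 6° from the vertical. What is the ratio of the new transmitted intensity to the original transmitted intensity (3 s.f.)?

Before rotation:
Unpolarized light through the first polarizer → I₁ = ½ I₀, now polarized at 29°.
I₂ = I₁ cos²(59° − 29°) = 0.5 I₀ · cos²(30°) = 0.375 I₀.
After rotation:
Unpolarized light through the first polarizer → I₁ = ½ I₀, now polarized at 29°.
I₂ = I₁ cos²(6° − 29°) = 0.5 I₀ · cos²(23°) = 0.4237 I₀.
Ratio = 0.4237 / 0.375 = 1.13.

I_new/I_old ≈ 1.13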